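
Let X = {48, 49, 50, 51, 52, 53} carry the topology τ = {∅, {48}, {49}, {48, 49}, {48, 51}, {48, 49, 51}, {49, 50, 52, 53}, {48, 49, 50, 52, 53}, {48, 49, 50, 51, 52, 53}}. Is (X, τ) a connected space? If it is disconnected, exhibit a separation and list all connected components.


(X, τ) is disconnected; components = [{48, 51}, {49, 50, 52, 53}].

Find clopen sets (U ∈ τ with X ∖ U ∈ τ):
  U = ∅, X ∖ U = {48, 49, 50, 51, 52, 53} — both open, so U is clopen.
  U = {48, 51}, X ∖ U = {49, 50, 52, 53} — both open, so U is clopen.
  U = {49, 50, 52, 53}, X ∖ U = {48, 51} — both open, so U is clopen.
  U = {48, 49, 50, 51, 52, 53}, X ∖ U = ∅ — both open, so U is clopen.
Nontrivial clopen(s) exist: e.g. {49, 50, 52, 53}. So (X, τ) is disconnected.
Compute connected components by grouping points that agree on all clopens:
  component: {48, 51}
  component: {49, 50, 52, 53}


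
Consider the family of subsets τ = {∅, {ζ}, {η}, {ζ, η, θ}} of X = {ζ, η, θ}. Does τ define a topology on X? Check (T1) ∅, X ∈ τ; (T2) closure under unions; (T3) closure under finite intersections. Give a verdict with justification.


τ is NOT a topology on X.

Axiom (T1): ∅ ∈ τ? Yes; X ∈ τ? Yes.
Axiom (T2/T3): check pairwise unions and intersections of members of τ.
Counterexample for (T2): {ζ} ∪ {η} = {ζ, η} ∉ τ. Therefore τ is NOT a topology.


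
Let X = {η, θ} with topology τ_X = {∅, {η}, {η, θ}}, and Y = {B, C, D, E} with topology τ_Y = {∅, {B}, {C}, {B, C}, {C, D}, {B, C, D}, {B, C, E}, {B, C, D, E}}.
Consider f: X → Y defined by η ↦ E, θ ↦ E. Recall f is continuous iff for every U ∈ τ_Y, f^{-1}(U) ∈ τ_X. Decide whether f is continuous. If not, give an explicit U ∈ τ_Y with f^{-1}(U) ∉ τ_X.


f IS continuous.

Compute f^{-1}(U) for each U ∈ τ_Y:
  U = ∅: f^{-1}(U) = ∅ ∈ τ_X ✓.
  U = {B}: f^{-1}(U) = ∅ ∈ τ_X ✓.
  U = {C}: f^{-1}(U) = ∅ ∈ τ_X ✓.
  U = {B, C}: f^{-1}(U) = ∅ ∈ τ_X ✓.
  U = {C, D}: f^{-1}(U) = ∅ ∈ τ_X ✓.
  U = {B, C, D}: f^{-1}(U) = ∅ ∈ τ_X ✓.
  U = {B, C, E}: f^{-1}(U) = {η, θ} ∈ τ_X ✓.
  U = {B, C, D, E}: f^{-1}(U) = {η, θ} ∈ τ_X ✓.
Every preimage lies in τ_X, so f IS continuous.


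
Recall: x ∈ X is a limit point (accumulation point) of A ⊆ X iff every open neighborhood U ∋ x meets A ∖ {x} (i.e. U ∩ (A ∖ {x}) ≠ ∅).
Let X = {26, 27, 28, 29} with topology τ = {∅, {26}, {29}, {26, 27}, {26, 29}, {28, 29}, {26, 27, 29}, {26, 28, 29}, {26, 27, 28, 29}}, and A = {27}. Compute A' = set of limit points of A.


A' = ∅

For each x ∈ X, list the open sets U ∈ τ with x ∈ U, then check whether U ∩ (A ∖ {x}) ≠ ∅ for every such U.
  x = 26: open {26} ∋ x has {26} ∩ (A ∖ {26}) = ∅, so x is NOT a limit point.
  x = 27: open {26, 27} ∋ x has {26, 27} ∩ (A ∖ {27}) = ∅, so x is NOT a limit point.
  x = 28: open {28, 29} ∋ x has {28, 29} ∩ (A ∖ {28}) = ∅, so x is NOT a limit point.
  x = 29: open {29} ∋ x has {29} ∩ (A ∖ {29}) = ∅, so x is NOT a limit point.
Collecting: A' = ∅.


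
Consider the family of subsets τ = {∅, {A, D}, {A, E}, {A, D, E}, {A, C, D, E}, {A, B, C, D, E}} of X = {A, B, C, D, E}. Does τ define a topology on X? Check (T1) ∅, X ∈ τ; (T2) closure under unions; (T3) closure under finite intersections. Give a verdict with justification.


τ is NOT a topology on X.

Axiom (T1): ∅ ∈ τ? Yes; X ∈ τ? Yes.
Axiom (T2/T3): check pairwise unions and intersections of members of τ.
Counterexample for (T3): {A, D} ∩ {A, E} = {A} ∉ τ. Therefore τ is NOT a topology.


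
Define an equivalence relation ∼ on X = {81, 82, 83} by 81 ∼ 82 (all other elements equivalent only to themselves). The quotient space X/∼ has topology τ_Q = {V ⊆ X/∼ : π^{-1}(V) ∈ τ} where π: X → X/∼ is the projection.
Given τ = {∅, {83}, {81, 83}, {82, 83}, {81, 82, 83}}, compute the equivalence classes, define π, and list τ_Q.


X/∼ = {[81=82], [83]}; |τ_Q| = 3.

Equivalence classes: [81=82], [83].
Quotient map π: X → X/∼ sends 81 ↦ [81=82], 82 ↦ [81=82], 83 ↦ [83].
For each subset V ⊆ X/∼, compute π^{-1}(V) ⊆ X and check whether π^{-1}(V) ∈ τ. V is open in τ_Q iff π^{-1}(V) ∈ τ.
  V = {}: π^{-1}(V) = ∅ ∈ τ ✓.
  V = {[81=82]}: π^{-1}(V) = {81, 82} ∉ τ ✗.
  V = {[83]}: π^{-1}(V) = {83} ∈ τ ✓.
  V = {[81=82], [83]}: π^{-1}(V) = {81, 82, 83} ∈ τ ✓.
Open sets in the quotient: τ_Q = {{}, {[83]}, {[81=82], [83]}} (3 elements).


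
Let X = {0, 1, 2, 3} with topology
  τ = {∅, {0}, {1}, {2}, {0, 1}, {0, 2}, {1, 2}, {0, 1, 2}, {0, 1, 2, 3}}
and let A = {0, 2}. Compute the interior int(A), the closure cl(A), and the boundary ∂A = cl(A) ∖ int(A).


int(A) = {0, 2}, cl(A) = {0, 2, 3}, ∂A = {3}.

Closed sets in (X, τ) are complements of opens:
  closed(X, τ) = {∅, {3}, {0, 3}, {1, 3}, {2, 3}, {0, 1, 3}, {0, 2, 3}, {1, 2, 3}, {0, 1, 2, 3}}.
int(A) = ⋃ {U ∈ τ : U ⊆ A}. Opens contained in A: ∅, {0}, {2}, {0, 2}.
Taking the union of these: int(A) = {0, 2}.
cl(A) = ⋂ {C closed : A ⊆ C}. Closed sets containing A: {0, 2, 3}, {0, 1, 2, 3}.
Intersecting these: cl(A) = {0, 2, 3}.
∂A = cl(A) ∖ int(A) = {0, 2, 3} ∖ {0, 2} = {3}.


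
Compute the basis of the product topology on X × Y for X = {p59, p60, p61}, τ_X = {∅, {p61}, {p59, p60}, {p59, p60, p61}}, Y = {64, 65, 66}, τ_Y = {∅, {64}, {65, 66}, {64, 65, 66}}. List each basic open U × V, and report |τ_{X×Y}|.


Basis B = {∅ × ∅, {p61} × {64}, {p59, p60} × {64}, {p61} × {65, 66}, {p59, p60, p61} × {64}, {p61} × {64, 65, 66}, {p59, p60} × {65, 66}, {p59, p60} × {64, 65, 66}, {p59, p60, p61} × {65, 66}, {p59, p60, p61} × {64, 65, 66}}; |τ_{X×Y}| = 16.

Enumerate products U × V with U ∈ τ_X, V ∈ τ_Y (deduplicated):
  ∅ × ∅ = {} (∅)
  {p61} × {64} = {(p61,64)}
  {p59, p60} × {64} = {(p59,64), (p60,64)}
  {p61} × {65, 66} = {(p61,65), (p61,66)}
  {p59, p60, p61} × {64} = {(p59,64), (p60,64), (p61,64)}
  {p61} × {64, 65, 66} = {(p61,64), (p61,65), (p61,66)}
  {p59, p60} × {65, 66} = {(p59,65), (p59,66), (p60,65), (p60,66)}
  {p59, p60} × {64, 65, 66} = {(p59,64), (p59,65), (p59,66), (p60,64), (p60,65), (p60,66)}
  {p59, p60, p61} × {65, 66} = {(p59,65), (p59,66), (p60,65), (p60,66), (p61,65), (p61,66)}
  {p59, p60, p61} × {64, 65, 66} = {(p59,64), (p59,65), (p59,66), (p60,64), (p60,65), (p60,66), (p61,64), (p61,65), (p61,66)}
These 10 distinct sets form the basis B.
Close under arbitrary unions to get τ_{X×Y}; counting gives |τ_{X×Y}| = 16.


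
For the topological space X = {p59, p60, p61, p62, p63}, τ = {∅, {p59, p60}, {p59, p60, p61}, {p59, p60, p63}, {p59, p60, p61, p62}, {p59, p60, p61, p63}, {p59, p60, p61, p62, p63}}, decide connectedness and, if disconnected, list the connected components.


(X, τ) is connected.

Find clopen sets (U ∈ τ with X ∖ U ∈ τ):
  U = ∅, X ∖ U = {p59, p60, p61, p62, p63} — both open, so U is clopen.
  U = {p59, p60, p61, p62, p63}, X ∖ U = ∅ — both open, so U is clopen.
Only trivial clopens (∅ and X) exist, so (X, τ) is connected.
Compute connected components by grouping points that agree on all clopens:
  component: {p59, p60, p61, p62, p63}


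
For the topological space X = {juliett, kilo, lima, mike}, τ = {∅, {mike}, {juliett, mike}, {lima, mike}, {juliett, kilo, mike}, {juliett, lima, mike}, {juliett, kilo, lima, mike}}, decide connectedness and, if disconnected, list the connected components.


(X, τ) is connected.

Find clopen sets (U ∈ τ with X ∖ U ∈ τ):
  U = ∅, X ∖ U = {juliett, kilo, lima, mike} — both open, so U is clopen.
  U = {juliett, kilo, lima, mike}, X ∖ U = ∅ — both open, so U is clopen.
Only trivial clopens (∅ and X) exist, so (X, τ) is connected.
Compute connected components by grouping points that agree on all clopens:
  component: {juliett, kilo, lima, mike}


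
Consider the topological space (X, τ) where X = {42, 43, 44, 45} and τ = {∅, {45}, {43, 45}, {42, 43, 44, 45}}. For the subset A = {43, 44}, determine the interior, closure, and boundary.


int(A) = ∅, cl(A) = {42, 43, 44}, ∂A = {42, 43, 44}.

Closed sets in (X, τ) are complements of opens:
  closed(X, τ) = {∅, {42, 44}, {42, 43, 44}, {42, 43, 44, 45}}.
int(A) = ⋃ {U ∈ τ : U ⊆ A}. Opens contained in A: ∅.
Taking the union of these: int(A) = ∅.
cl(A) = ⋂ {C closed : A ⊆ C}. Closed sets containing A: {42, 43, 44}, {42, 43, 44, 45}.
Intersecting these: cl(A) = {42, 43, 44}.
∂A = cl(A) ∖ int(A) = {42, 43, 44} ∖ ∅ = {42, 43, 44}.


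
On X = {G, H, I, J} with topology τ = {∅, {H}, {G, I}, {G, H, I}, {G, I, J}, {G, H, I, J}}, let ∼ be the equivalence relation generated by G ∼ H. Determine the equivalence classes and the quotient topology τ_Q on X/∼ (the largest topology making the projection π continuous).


X/∼ = {[G=H], [I], [J]}; |τ_Q| = 3.

Equivalence classes: [G=H], [I], [J].
Quotient map π: X → X/∼ sends G ↦ [G=H], H ↦ [G=H], I ↦ [I], J ↦ [J].
For each subset V ⊆ X/∼, compute π^{-1}(V) ⊆ X and check whether π^{-1}(V) ∈ τ. V is open in τ_Q iff π^{-1}(V) ∈ τ.
  V = {}: π^{-1}(V) = ∅ ∈ τ ✓.
  V = {[G=H]}: π^{-1}(V) = {G, H} ∉ τ ✗.
  V = {[I]}: π^{-1}(V) = {I} ∉ τ ✗.
  V = {[G=H], [I]}: π^{-1}(V) = {G, H, I} ∈ τ ✓.
  V = {[J]}: π^{-1}(V) = {J} ∉ τ ✗.
  V = {[G=H], [J]}: π^{-1}(V) = {G, H, J} ∉ τ ✗.
  V = {[I], [J]}: π^{-1}(V) = {I, J} ∉ τ ✗.
  V = {[G=H], [I], [J]}: π^{-1}(V) = {G, H, I, J} ∈ τ ✓.
Open sets in the quotient: τ_Q = {{}, {[G=H], [I]}, {[G=H], [I], [J]}} (3 elements).


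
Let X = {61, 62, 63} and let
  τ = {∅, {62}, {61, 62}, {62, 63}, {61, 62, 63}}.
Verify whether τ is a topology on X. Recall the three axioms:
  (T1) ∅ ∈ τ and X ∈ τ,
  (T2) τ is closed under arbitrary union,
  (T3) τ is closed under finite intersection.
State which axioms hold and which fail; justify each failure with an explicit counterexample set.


τ IS a topology on X.

Axiom (T1): ∅ ∈ τ? Yes; X ∈ τ? Yes.
Axiom (T2/T3): check pairwise unions and intersections of members of τ.
All pairwise intersections and unions checked — each lies in τ. Therefore τ satisfies (T1), (T2), (T3): it IS a topology on X.


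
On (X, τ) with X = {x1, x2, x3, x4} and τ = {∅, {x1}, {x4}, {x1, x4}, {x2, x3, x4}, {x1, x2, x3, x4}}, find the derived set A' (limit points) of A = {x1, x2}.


A' = {x3}

For each x ∈ X, list the open sets U ∈ τ with x ∈ U, then check whether U ∩ (A ∖ {x}) ≠ ∅ for every such U.
  x = x1: open {x1} ∋ x has {x1} ∩ (A ∖ {x1}) = ∅, so x is NOT a limit point.
  x = x2: open {x2, x3, x4} ∋ x has {x2, x3, x4} ∩ (A ∖ {x2}) = ∅, so x is NOT a limit point.
  x = x3: opens ∋ x are {x2, x3, x4}, {x1, x2, x3, x4}; each meets A ∖ {x3}, so x IS a limit point.
  x = x4: open {x4} ∋ x has {x4} ∩ (A ∖ {x4}) = ∅, so x is NOT a limit point.
Collecting: A' = {x3}.


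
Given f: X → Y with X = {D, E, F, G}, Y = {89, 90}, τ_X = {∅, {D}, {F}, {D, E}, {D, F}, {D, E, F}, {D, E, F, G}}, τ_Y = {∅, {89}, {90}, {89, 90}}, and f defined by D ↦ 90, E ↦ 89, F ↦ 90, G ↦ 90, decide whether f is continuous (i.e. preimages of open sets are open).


f is NOT continuous.

Compute f^{-1}(U) for each U ∈ τ_Y:
  U = ∅: f^{-1}(U) = ∅ ∈ τ_X ✓.
  U = {89}: f^{-1}(U) = {E} ∉ τ_X ✗.
  U = {90}: f^{-1}(U) = {D, F, G} ∉ τ_X ✗.
  U = {89, 90}: f^{-1}(U) = {D, E, F, G} ∈ τ_X ✓.
Found U = {89} with f^{-1}(U) = {E} not in τ_X. Therefore f is NOT continuous.


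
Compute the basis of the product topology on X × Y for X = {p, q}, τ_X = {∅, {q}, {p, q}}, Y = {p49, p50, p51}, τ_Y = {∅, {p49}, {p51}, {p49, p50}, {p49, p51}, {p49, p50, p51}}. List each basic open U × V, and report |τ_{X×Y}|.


Basis B = {∅ × ∅, {q} × {p49}, {q} × {p51}, {p, q} × {p49}, {p, q} × {p51}, {q} × {p49, p50}, {q} × {p49, p51}, {q} × {p49, p50, p51}, {p, q} × {p49, p50}, {p, q} × {p49, p51}, {p, q} × {p49, p50, p51}}; |τ_{X×Y}| = 18.

Enumerate products U × V with U ∈ τ_X, V ∈ τ_Y (deduplicated):
  ∅ × ∅ = {} (∅)
  {q} × {p49} = {(q,p49)}
  {q} × {p51} = {(q,p51)}
  {p, q} × {p49} = {(p,p49), (q,p49)}
  {p, q} × {p51} = {(p,p51), (q,p51)}
  {q} × {p49, p50} = {(q,p49), (q,p50)}
  {q} × {p49, p51} = {(q,p49), (q,p51)}
  {q} × {p49, p50, p51} = {(q,p49), (q,p50), (q,p51)}
  {p, q} × {p49, p50} = {(p,p49), (p,p50), (q,p49), (q,p50)}
  {p, q} × {p49, p51} = {(p,p49), (p,p51), (q,p49), (q,p51)}
  {p, q} × {p49, p50, p51} = {(p,p49), (p,p50), (p,p51), (q,p49), (q,p50), (q,p51)}
These 11 distinct sets form the basis B.
Close under arbitrary unions to get τ_{X×Y}; counting gives |τ_{X×Y}| = 18.


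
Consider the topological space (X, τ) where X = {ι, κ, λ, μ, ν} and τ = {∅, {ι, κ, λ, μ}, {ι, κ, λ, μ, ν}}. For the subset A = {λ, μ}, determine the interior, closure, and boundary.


int(A) = ∅, cl(A) = {ι, κ, λ, μ, ν}, ∂A = {ι, κ, λ, μ, ν}.

Closed sets in (X, τ) are complements of opens:
  closed(X, τ) = {∅, {ν}, {ι, κ, λ, μ, ν}}.
int(A) = ⋃ {U ∈ τ : U ⊆ A}. Opens contained in A: ∅.
Taking the union of these: int(A) = ∅.
cl(A) = ⋂ {C closed : A ⊆ C}. Closed sets containing A: {ι, κ, λ, μ, ν}.
Intersecting these: cl(A) = {ι, κ, λ, μ, ν}.
∂A = cl(A) ∖ int(A) = {ι, κ, λ, μ, ν} ∖ ∅ = {ι, κ, λ, μ, ν}.


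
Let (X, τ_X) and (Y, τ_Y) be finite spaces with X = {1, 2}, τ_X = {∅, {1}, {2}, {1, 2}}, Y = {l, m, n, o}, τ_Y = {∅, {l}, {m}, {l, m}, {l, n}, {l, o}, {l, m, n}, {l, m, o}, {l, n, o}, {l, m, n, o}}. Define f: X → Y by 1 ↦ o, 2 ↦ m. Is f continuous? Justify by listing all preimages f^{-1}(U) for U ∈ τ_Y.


f IS continuous.

Compute f^{-1}(U) for each U ∈ τ_Y:
  U = ∅: f^{-1}(U) = ∅ ∈ τ_X ✓.
  U = {l}: f^{-1}(U) = ∅ ∈ τ_X ✓.
  U = {m}: f^{-1}(U) = {2} ∈ τ_X ✓.
  U = {l, m}: f^{-1}(U) = {2} ∈ τ_X ✓.
  U = {l, n}: f^{-1}(U) = ∅ ∈ τ_X ✓.
  U = {l, o}: f^{-1}(U) = {1} ∈ τ_X ✓.
  U = {l, m, n}: f^{-1}(U) = {2} ∈ τ_X ✓.
  U = {l, m, o}: f^{-1}(U) = {1, 2} ∈ τ_X ✓.
  U = {l, n, o}: f^{-1}(U) = {1} ∈ τ_X ✓.
  U = {l, m, n, o}: f^{-1}(U) = {1, 2} ∈ τ_X ✓.
Every preimage lies in τ_X, so f IS continuous.


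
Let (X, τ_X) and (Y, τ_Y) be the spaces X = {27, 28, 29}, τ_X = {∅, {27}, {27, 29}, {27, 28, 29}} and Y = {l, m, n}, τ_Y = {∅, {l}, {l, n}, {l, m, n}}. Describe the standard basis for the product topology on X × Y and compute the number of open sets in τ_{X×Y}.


Basis B = {∅ × ∅, {27} × {l}, {27} × {l, n}, {27, 29} × {l}, {27} × {l, m, n}, {27, 28, 29} × {l}, {27, 29} × {l, n}, {27, 29} × {l, m, n}, {27, 28, 29} × {l, n}, {27, 28, 29} × {l, m, n}}; |τ_{X×Y}| = 20.

Enumerate products U × V with U ∈ τ_X, V ∈ τ_Y (deduplicated):
  ∅ × ∅ = {} (∅)
  {27} × {l} = {(27,l)}
  {27} × {l, n} = {(27,l), (27,n)}
  {27, 29} × {l} = {(27,l), (29,l)}
  {27} × {l, m, n} = {(27,l), (27,m), (27,n)}
  {27, 28, 29} × {l} = {(27,l), (28,l), (29,l)}
  {27, 29} × {l, n} = {(27,l), (27,n), (29,l), (29,n)}
  {27, 29} × {l, m, n} = {(27,l), (27,m), (27,n), (29,l), (29,m), (29,n)}
  {27, 28, 29} × {l, n} = {(27,l), (27,n), (28,l), (28,n), (29,l), (29,n)}
  {27, 28, 29} × {l, m, n} = {(27,l), (27,m), (27,n), (28,l), (28,m), (28,n), (29,l), (29,m), (29,n)}
These 10 distinct sets form the basis B.
Close under arbitrary unions to get τ_{X×Y}; counting gives |τ_{X×Y}| = 20.


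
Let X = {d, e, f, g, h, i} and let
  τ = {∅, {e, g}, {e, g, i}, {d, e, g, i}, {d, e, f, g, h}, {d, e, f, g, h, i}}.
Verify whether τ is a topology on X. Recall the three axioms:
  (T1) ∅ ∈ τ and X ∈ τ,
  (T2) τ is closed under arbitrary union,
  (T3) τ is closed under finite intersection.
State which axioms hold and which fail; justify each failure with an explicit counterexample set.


τ is NOT a topology on X.

Axiom (T1): ∅ ∈ τ? Yes; X ∈ τ? Yes.
Axiom (T2/T3): check pairwise unions and intersections of members of τ.
Counterexample for (T3): {d, e, g, i} ∩ {d, e, f, g, h} = {d, e, g} ∉ τ. Therefore τ is NOT a topology.


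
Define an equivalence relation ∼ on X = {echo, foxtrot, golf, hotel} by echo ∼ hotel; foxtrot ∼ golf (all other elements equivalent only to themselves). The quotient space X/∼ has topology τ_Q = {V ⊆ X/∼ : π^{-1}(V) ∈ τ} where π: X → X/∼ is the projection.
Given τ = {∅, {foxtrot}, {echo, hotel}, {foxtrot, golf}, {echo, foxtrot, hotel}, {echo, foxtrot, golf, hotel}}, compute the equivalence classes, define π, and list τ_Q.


X/∼ = {[echo=hotel], [foxtrot=golf]}; |τ_Q| = 4.

Equivalence classes: [echo=hotel], [foxtrot=golf].
Quotient map π: X → X/∼ sends echo ↦ [echo=hotel], foxtrot ↦ [foxtrot=golf], golf ↦ [foxtrot=golf], hotel ↦ [echo=hotel].
For each subset V ⊆ X/∼, compute π^{-1}(V) ⊆ X and check whether π^{-1}(V) ∈ τ. V is open in τ_Q iff π^{-1}(V) ∈ τ.
  V = {}: π^{-1}(V) = ∅ ∈ τ ✓.
  V = {[echo=hotel]}: π^{-1}(V) = {echo, hotel} ∈ τ ✓.
  V = {[foxtrot=golf]}: π^{-1}(V) = {foxtrot, golf} ∈ τ ✓.
  V = {[echo=hotel], [foxtrot=golf]}: π^{-1}(V) = {echo, foxtrot, golf, hotel} ∈ τ ✓.
Open sets in the quotient: τ_Q = {{}, {[echo=hotel]}, {[foxtrot=golf]}, {[echo=hotel], [foxtrot=golf]}} (4 elements).


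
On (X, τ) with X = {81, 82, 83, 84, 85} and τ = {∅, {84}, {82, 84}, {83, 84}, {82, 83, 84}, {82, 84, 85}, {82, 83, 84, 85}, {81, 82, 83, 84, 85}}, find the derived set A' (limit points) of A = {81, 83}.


A' = {81}

For each x ∈ X, list the open sets U ∈ τ with x ∈ U, then check whether U ∩ (A ∖ {x}) ≠ ∅ for every such U.
  x = 81: opens ∋ x are {81, 82, 83, 84, 85}; each meets A ∖ {81}, so x IS a limit point.
  x = 82: open {82, 84} ∋ x has {82, 84} ∩ (A ∖ {82}) = ∅, so x is NOT a limit point.
  x = 83: open {83, 84} ∋ x has {83, 84} ∩ (A ∖ {83}) = ∅, so x is NOT a limit point.
  x = 84: open {84} ∋ x has {84} ∩ (A ∖ {84}) = ∅, so x is NOT a limit point.
  x = 85: open {82, 84, 85} ∋ x has {82, 84, 85} ∩ (A ∖ {85}) = ∅, so x is NOT a limit point.
Collecting: A' = {81}.


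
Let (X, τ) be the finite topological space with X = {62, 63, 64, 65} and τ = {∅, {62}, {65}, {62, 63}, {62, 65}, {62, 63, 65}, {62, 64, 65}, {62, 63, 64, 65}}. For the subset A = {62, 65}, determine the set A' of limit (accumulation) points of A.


A' = {63, 64}

For each x ∈ X, list the open sets U ∈ τ with x ∈ U, then check whether U ∩ (A ∖ {x}) ≠ ∅ for every such U.
  x = 62: open {62} ∋ x has {62} ∩ (A ∖ {62}) = ∅, so x is NOT a limit point.
  x = 63: opens ∋ x are {62, 63}, {62, 63, 65}, {62, 63, 64, 65}; each meets A ∖ {63}, so x IS a limit point.
  x = 64: opens ∋ x are {62, 64, 65}, {62, 63, 64, 65}; each meets A ∖ {64}, so x IS a limit point.
  x = 65: open {65} ∋ x has {65} ∩ (A ∖ {65}) = ∅, so x is NOT a limit point.
Collecting: A' = {63, 64}.


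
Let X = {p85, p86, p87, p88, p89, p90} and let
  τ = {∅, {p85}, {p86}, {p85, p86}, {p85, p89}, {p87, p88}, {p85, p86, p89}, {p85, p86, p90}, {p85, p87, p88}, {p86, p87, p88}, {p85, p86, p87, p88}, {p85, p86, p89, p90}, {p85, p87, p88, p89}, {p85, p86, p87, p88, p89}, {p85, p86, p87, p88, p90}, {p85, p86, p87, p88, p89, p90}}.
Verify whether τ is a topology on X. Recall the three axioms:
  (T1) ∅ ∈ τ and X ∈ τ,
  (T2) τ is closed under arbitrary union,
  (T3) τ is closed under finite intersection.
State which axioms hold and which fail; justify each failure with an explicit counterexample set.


τ IS a topology on X.

Axiom (T1): ∅ ∈ τ? Yes; X ∈ τ? Yes.
Axiom (T2/T3): check pairwise unions and intersections of members of τ.
All pairwise intersections and unions checked — each lies in τ. Therefore τ satisfies (T1), (T2), (T3): it IS a topology on X.


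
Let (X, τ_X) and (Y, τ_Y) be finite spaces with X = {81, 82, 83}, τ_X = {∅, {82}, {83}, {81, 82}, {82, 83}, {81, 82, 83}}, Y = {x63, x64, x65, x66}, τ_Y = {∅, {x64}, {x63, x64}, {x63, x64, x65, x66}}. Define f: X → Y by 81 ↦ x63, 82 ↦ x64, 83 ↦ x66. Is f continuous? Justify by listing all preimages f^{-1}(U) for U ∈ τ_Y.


f IS continuous.

Compute f^{-1}(U) for each U ∈ τ_Y:
  U = ∅: f^{-1}(U) = ∅ ∈ τ_X ✓.
  U = {x64}: f^{-1}(U) = {82} ∈ τ_X ✓.
  U = {x63, x64}: f^{-1}(U) = {81, 82} ∈ τ_X ✓.
  U = {x63, x64, x65, x66}: f^{-1}(U) = {81, 82, 83} ∈ τ_X ✓.
Every preimage lies in τ_X, so f IS continuous.


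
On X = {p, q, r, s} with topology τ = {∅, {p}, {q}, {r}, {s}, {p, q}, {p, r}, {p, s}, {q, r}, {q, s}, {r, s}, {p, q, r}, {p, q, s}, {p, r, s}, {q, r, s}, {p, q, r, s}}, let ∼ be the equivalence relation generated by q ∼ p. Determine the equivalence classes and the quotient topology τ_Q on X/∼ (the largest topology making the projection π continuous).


X/∼ = {[p=q], [r], [s]}; |τ_Q| = 8.

Equivalence classes: [p=q], [r], [s].
Quotient map π: X → X/∼ sends p ↦ [p=q], q ↦ [p=q], r ↦ [r], s ↦ [s].
For each subset V ⊆ X/∼, compute π^{-1}(V) ⊆ X and check whether π^{-1}(V) ∈ τ. V is open in τ_Q iff π^{-1}(V) ∈ τ.
  V = {}: π^{-1}(V) = ∅ ∈ τ ✓.
  V = {[p=q]}: π^{-1}(V) = {p, q} ∈ τ ✓.
  V = {[r]}: π^{-1}(V) = {r} ∈ τ ✓.
  V = {[p=q], [r]}: π^{-1}(V) = {p, q, r} ∈ τ ✓.
  V = {[s]}: π^{-1}(V) = {s} ∈ τ ✓.
  V = {[p=q], [s]}: π^{-1}(V) = {p, q, s} ∈ τ ✓.
  V = {[r], [s]}: π^{-1}(V) = {r, s} ∈ τ ✓.
  V = {[p=q], [r], [s]}: π^{-1}(V) = {p, q, r, s} ∈ τ ✓.
Open sets in the quotient: τ_Q = {{}, {[p=q]}, {[r]}, {[p=q], [r]}, {[s]}, {[p=q], [s]}, {[r], [s]}, {[p=q], [r], [s]}} (8 elements).


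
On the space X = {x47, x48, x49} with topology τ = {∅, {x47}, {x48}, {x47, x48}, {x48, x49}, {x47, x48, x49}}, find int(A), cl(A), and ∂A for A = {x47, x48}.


int(A) = {x47, x48}, cl(A) = {x47, x48, x49}, ∂A = {x49}.

Closed sets in (X, τ) are complements of opens:
  closed(X, τ) = {∅, {x47}, {x49}, {x47, x49}, {x48, x49}, {x47, x48, x49}}.
int(A) = ⋃ {U ∈ τ : U ⊆ A}. Opens contained in A: ∅, {x47}, {x48}, {x47, x48}.
Taking the union of these: int(A) = {x47, x48}.
cl(A) = ⋂ {C closed : A ⊆ C}. Closed sets containing A: {x47, x48, x49}.
Intersecting these: cl(A) = {x47, x48, x49}.
∂A = cl(A) ∖ int(A) = {x47, x48, x49} ∖ {x47, x48} = {x49}.


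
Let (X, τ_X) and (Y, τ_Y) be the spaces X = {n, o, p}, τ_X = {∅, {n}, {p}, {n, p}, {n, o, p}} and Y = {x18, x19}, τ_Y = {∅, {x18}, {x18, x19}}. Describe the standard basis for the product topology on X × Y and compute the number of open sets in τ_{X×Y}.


Basis B = {∅ × ∅, {n} × {x18}, {p} × {x18}, {n} × {x18, x19}, {n, p} × {x18}, {p} × {x18, x19}, {n, o, p} × {x18}, {n, p} × {x18, x19}, {n, o, p} × {x18, x19}}; |τ_{X×Y}| = 14.

Enumerate products U × V with U ∈ τ_X, V ∈ τ_Y (deduplicated):
  ∅ × ∅ = {} (∅)
  {n} × {x18} = {(n,x18)}
  {p} × {x18} = {(p,x18)}
  {n} × {x18, x19} = {(n,x18), (n,x19)}
  {n, p} × {x18} = {(n,x18), (p,x18)}
  {p} × {x18, x19} = {(p,x18), (p,x19)}
  {n, o, p} × {x18} = {(n,x18), (o,x18), (p,x18)}
  {n, p} × {x18, x19} = {(n,x18), (n,x19), (p,x18), (p,x19)}
  {n, o, p} × {x18, x19} = {(n,x18), (n,x19), (o,x18), (o,x19), (p,x18), (p,x19)}
These 9 distinct sets form the basis B.
Close under arbitrary unions to get τ_{X×Y}; counting gives |τ_{X×Y}| = 14.


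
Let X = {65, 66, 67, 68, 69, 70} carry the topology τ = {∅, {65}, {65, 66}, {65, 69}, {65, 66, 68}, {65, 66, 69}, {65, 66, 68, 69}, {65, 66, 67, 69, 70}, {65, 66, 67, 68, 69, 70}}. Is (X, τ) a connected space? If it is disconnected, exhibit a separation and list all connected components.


(X, τ) is connected.

Find clopen sets (U ∈ τ with X ∖ U ∈ τ):
  U = ∅, X ∖ U = {65, 66, 67, 68, 69, 70} — both open, so U is clopen.
  U = {65, 66, 67, 68, 69, 70}, X ∖ U = ∅ — both open, so U is clopen.
Only trivial clopens (∅ and X) exist, so (X, τ) is connected.
Compute connected components by grouping points that agree on all clopens:
  component: {65, 66, 67, 68, 69, 70}


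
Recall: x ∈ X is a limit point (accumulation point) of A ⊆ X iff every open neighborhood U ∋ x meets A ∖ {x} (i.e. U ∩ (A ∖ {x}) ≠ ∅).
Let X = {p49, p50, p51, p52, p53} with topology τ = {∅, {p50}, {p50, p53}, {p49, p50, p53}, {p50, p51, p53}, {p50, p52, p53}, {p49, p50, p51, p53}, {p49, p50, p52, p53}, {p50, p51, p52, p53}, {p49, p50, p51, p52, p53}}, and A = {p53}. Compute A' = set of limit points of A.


A' = {p49, p51, p52}

For each x ∈ X, list the open sets U ∈ τ with x ∈ U, then check whether U ∩ (A ∖ {x}) ≠ ∅ for every such U.
  x = p49: opens ∋ x are {p49, p50, p53}, {p49, p50, p51, p53}, {p49, p50, p52, p53}, {p49, p50, p51, p52, p53}; each meets A ∖ {p49}, so x IS a limit point.
  x = p50: open {p50} ∋ x has {p50} ∩ (A ∖ {p50}) = ∅, so x is NOT a limit point.
  x = p51: opens ∋ x are {p50, p51, p53}, {p49, p50, p51, p53}, {p50, p51, p52, p53}, {p49, p50, p51, p52, p53}; each meets A ∖ {p51}, so x IS a limit point.
  x = p52: opens ∋ x are {p50, p52, p53}, {p49, p50, p52, p53}, {p50, p51, p52, p53}, {p49, p50, p51, p52, p53}; each meets A ∖ {p52}, so x IS a limit point.
  x = p53: open {p50, p53} ∋ x has {p50, p53} ∩ (A ∖ {p53}) = ∅, so x is NOT a limit point.
Collecting: A' = {p49, p51, p52}.


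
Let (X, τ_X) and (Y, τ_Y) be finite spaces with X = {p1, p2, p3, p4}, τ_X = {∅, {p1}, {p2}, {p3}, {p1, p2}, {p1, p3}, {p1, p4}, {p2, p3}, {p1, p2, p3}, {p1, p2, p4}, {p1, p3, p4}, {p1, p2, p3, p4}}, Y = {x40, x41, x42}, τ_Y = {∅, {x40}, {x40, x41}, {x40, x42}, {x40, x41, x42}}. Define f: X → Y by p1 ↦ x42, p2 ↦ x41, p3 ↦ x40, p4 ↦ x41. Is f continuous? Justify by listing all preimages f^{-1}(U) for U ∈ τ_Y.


f is NOT continuous.

Compute f^{-1}(U) for each U ∈ τ_Y:
  U = ∅: f^{-1}(U) = ∅ ∈ τ_X ✓.
  U = {x40}: f^{-1}(U) = {p3} ∈ τ_X ✓.
  U = {x40, x41}: f^{-1}(U) = {p2, p3, p4} ∉ τ_X ✗.
  U = {x40, x42}: f^{-1}(U) = {p1, p3} ∈ τ_X ✓.
  U = {x40, x41, x42}: f^{-1}(U) = {p1, p2, p3, p4} ∈ τ_X ✓.
Found U = {x40, x41} with f^{-1}(U) = {p2, p3, p4} not in τ_X. Therefore f is NOT continuous.


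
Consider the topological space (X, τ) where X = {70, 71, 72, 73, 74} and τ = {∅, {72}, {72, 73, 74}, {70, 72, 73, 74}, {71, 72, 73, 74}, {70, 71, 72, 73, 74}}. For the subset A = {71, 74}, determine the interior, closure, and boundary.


int(A) = ∅, cl(A) = {70, 71, 73, 74}, ∂A = {70, 71, 73, 74}.

Closed sets in (X, τ) are complements of opens:
  closed(X, τ) = {∅, {70}, {71}, {70, 71}, {70, 71, 73, 74}, {70, 71, 72, 73, 74}}.
int(A) = ⋃ {U ∈ τ : U ⊆ A}. Opens contained in A: ∅.
Taking the union of these: int(A) = ∅.
cl(A) = ⋂ {C closed : A ⊆ C}. Closed sets containing A: {70, 71, 73, 74}, {70, 71, 72, 73, 74}.
Intersecting these: cl(A) = {70, 71, 73, 74}.
∂A = cl(A) ∖ int(A) = {70, 71, 73, 74} ∖ ∅ = {70, 71, 73, 74}.


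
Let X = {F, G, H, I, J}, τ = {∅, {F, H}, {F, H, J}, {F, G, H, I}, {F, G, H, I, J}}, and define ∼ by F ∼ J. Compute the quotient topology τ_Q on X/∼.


X/∼ = {[F=J], [G], [H], [I]}; |τ_Q| = 3.

Equivalence classes: [F=J], [G], [H], [I].
Quotient map π: X → X/∼ sends F ↦ [F=J], G ↦ [G], H ↦ [H], I ↦ [I], J ↦ [F=J].
For each subset V ⊆ X/∼, compute π^{-1}(V) ⊆ X and check whether π^{-1}(V) ∈ τ. V is open in τ_Q iff π^{-1}(V) ∈ τ.
  V = {}: π^{-1}(V) = ∅ ∈ τ ✓.
  V = {[F=J]}: π^{-1}(V) = {F, J} ∉ τ ✗.
  V = {[G]}: π^{-1}(V) = {G} ∉ τ ✗.
  V = {[F=J], [G]}: π^{-1}(V) = {F, G, J} ∉ τ ✗.
  V = {[H]}: π^{-1}(V) = {H} ∉ τ ✗.
  V = {[F=J], [H]}: π^{-1}(V) = {F, H, J} ∈ τ ✓.
  V = {[G], [H]}: π^{-1}(V) = {G, H} ∉ τ ✗.
  V = {[F=J], [G], [H]}: π^{-1}(V) = {F, G, H, J} ∉ τ ✗.
  V = {[I]}: π^{-1}(V) = {I} ∉ τ ✗.
  V = {[F=J], [I]}: π^{-1}(V) = {F, I, J} ∉ τ ✗.
  V = {[G], [I]}: π^{-1}(V) = {G, I} ∉ τ ✗.
  V = {[F=J], [G], [I]}: π^{-1}(V) = {F, G, I, J} ∉ τ ✗.
  V = {[H], [I]}: π^{-1}(V) = {H, I} ∉ τ ✗.
  V = {[F=J], [H], [I]}: π^{-1}(V) = {F, H, I, J} ∉ τ ✗.
  V = {[G], [H], [I]}: π^{-1}(V) = {G, H, I} ∉ τ ✗.
  V = {[F=J], [G], [H], [I]}: π^{-1}(V) = {F, G, H, I, J} ∈ τ ✓.
Open sets in the quotient: τ_Q = {{}, {[F=J], [H]}, {[F=J], [G], [H], [I]}} (3 elements).


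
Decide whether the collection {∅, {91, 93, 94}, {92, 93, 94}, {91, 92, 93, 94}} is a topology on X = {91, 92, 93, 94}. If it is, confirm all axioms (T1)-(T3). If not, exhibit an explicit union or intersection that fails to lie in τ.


τ is NOT a topology on X.

Axiom (T1): ∅ ∈ τ? Yes; X ∈ τ? Yes.
Axiom (T2/T3): check pairwise unions and intersections of members of τ.
Counterexample for (T3): {91, 93, 94} ∩ {92, 93, 94} = {93, 94} ∉ τ. Therefore τ is NOT a topology.


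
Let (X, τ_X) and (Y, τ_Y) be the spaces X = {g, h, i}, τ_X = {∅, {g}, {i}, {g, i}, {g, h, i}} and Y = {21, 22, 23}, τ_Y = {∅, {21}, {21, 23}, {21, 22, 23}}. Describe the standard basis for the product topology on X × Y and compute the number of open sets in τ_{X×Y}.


Basis B = {∅ × ∅, {g} × {21}, {i} × {21}, {g} × {21, 23}, {g, i} × {21}, {i} × {21, 23}, {g} × {21, 22, 23}, {g, h, i} × {21}, {i} × {21, 22, 23}, {g, i} × {21, 23}, {g, i} × {21, 22, 23}, {g, h, i} × {21, 23}, {g, h, i} × {21, 22, 23}}; |τ_{X×Y}| = 30.

Enumerate products U × V with U ∈ τ_X, V ∈ τ_Y (deduplicated):
  ∅ × ∅ = {} (∅)
  {g} × {21} = {(g,21)}
  {i} × {21} = {(i,21)}
  {g} × {21, 23} = {(g,21), (g,23)}
  {g, i} × {21} = {(g,21), (i,21)}
  {i} × {21, 23} = {(i,21), (i,23)}
  {g} × {21, 22, 23} = {(g,21), (g,22), (g,23)}
  {g, h, i} × {21} = {(g,21), (h,21), (i,21)}
  {i} × {21, 22, 23} = {(i,21), (i,22), (i,23)}
  {g, i} × {21, 23} = {(g,21), (g,23), (i,21), (i,23)}
  {g, i} × {21, 22, 23} = {(g,21), (g,22), (g,23), (i,21), (i,22), (i,23)}
  {g, h, i} × {21, 23} = {(g,21), (g,23), (h,21), (h,23), (i,21), (i,23)}
  {g, h, i} × {21, 22, 23} = {(g,21), (g,22), (g,23), (h,21), (h,22), (h,23), (i,21), (i,22), (i,23)}
These 13 distinct sets form the basis B.
Close under arbitrary unions to get τ_{X×Y}; counting gives |τ_{X×Y}| = 30.


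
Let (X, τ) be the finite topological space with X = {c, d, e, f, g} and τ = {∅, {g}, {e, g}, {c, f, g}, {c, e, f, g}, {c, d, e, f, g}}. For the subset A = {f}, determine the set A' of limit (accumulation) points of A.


A' = {c, d}

For each x ∈ X, list the open sets U ∈ τ with x ∈ U, then check whether U ∩ (A ∖ {x}) ≠ ∅ for every such U.
  x = c: opens ∋ x are {c, f, g}, {c, e, f, g}, {c, d, e, f, g}; each meets A ∖ {c}, so x IS a limit point.
  x = d: opens ∋ x are {c, d, e, f, g}; each meets A ∖ {d}, so x IS a limit point.
  x = e: open {e, g} ∋ x has {e, g} ∩ (A ∖ {e}) = ∅, so x is NOT a limit point.
  x = f: open {c, f, g} ∋ x has {c, f, g} ∩ (A ∖ {f}) = ∅, so x is NOT a limit point.
  x = g: open {g} ∋ x has {g} ∩ (A ∖ {g}) = ∅, so x is NOT a limit point.
Collecting: A' = {c, d}.


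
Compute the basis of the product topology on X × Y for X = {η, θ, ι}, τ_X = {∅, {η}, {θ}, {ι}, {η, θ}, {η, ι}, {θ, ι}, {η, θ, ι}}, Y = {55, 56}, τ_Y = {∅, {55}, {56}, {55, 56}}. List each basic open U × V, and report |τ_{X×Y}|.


Basis B = {∅ × ∅, {η} × {55}, {η} × {56}, {θ} × {55}, {θ} × {56}, {ι} × {55}, {ι} × {56}, {η} × {55, 56}, {η, θ} × {55}, {η, ι} × {55}, {η, θ} × {56}, {η, ι} × {56}, {θ} × {55, 56}, {θ, ι} × {55}, {θ, ι} × {56}, {ι} × {55, 56}, {η, θ, ι} × {55}, {η, θ, ι} × {56}, {η, θ} × {55, 56}, {η, ι} × {55, 56}, {θ, ι} × {55, 56}, {η, θ, ι} × {55, 56}}; |τ_{X×Y}| = 64.

Enumerate products U × V with U ∈ τ_X, V ∈ τ_Y (deduplicated):
  ∅ × ∅ = {} (∅)
  {η} × {55} = {(η,55)}
  {η} × {56} = {(η,56)}
  {θ} × {55} = {(θ,55)}
  {θ} × {56} = {(θ,56)}
  {ι} × {55} = {(ι,55)}
  {ι} × {56} = {(ι,56)}
  {η} × {55, 56} = {(η,55), (η,56)}
  {η, θ} × {55} = {(η,55), (θ,55)}
  {η, ι} × {55} = {(η,55), (ι,55)}
  {η, θ} × {56} = {(η,56), (θ,56)}
  {η, ι} × {56} = {(η,56), (ι,56)}
  {θ} × {55, 56} = {(θ,55), (θ,56)}
  {θ, ι} × {55} = {(θ,55), (ι,55)}
  {θ, ι} × {56} = {(θ,56), (ι,56)}
  {ι} × {55, 56} = {(ι,55), (ι,56)}
  {η, θ, ι} × {55} = {(η,55), (θ,55), (ι,55)}
  {η, θ, ι} × {56} = {(η,56), (θ,56), (ι,56)}
  {η, θ} × {55, 56} = {(η,55), (η,56), (θ,55), (θ,56)}
  {η, ι} × {55, 56} = {(η,55), (η,56), (ι,55), (ι,56)}
  {θ, ι} × {55, 56} = {(θ,55), (θ,56), (ι,55), (ι,56)}
  {η, θ, ι} × {55, 56} = {(η,55), (η,56), (θ,55), (θ,56), (ι,55), (ι,56)}
These 22 distinct sets form the basis B.
Close under arbitrary unions to get τ_{X×Y}; counting gives |τ_{X×Y}| = 64.


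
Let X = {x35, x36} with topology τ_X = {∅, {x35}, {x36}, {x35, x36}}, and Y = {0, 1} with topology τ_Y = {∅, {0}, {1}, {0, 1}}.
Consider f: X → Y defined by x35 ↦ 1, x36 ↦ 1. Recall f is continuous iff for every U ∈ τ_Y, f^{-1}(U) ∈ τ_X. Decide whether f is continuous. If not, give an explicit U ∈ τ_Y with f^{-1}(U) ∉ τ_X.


f IS continuous.

Compute f^{-1}(U) for each U ∈ τ_Y:
  U = ∅: f^{-1}(U) = ∅ ∈ τ_X ✓.
  U = {0}: f^{-1}(U) = ∅ ∈ τ_X ✓.
  U = {1}: f^{-1}(U) = {x35, x36} ∈ τ_X ✓.
  U = {0, 1}: f^{-1}(U) = {x35, x36} ∈ τ_X ✓.
Every preimage lies in τ_X, so f IS continuous.


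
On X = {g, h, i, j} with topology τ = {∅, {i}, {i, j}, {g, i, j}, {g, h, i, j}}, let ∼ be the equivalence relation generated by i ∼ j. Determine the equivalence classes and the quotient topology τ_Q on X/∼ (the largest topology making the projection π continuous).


X/∼ = {[g], [h], [i=j]}; |τ_Q| = 4.

Equivalence classes: [g], [h], [i=j].
Quotient map π: X → X/∼ sends g ↦ [g], h ↦ [h], i ↦ [i=j], j ↦ [i=j].
For each subset V ⊆ X/∼, compute π^{-1}(V) ⊆ X and check whether π^{-1}(V) ∈ τ. V is open in τ_Q iff π^{-1}(V) ∈ τ.
  V = {}: π^{-1}(V) = ∅ ∈ τ ✓.
  V = {[g]}: π^{-1}(V) = {g} ∉ τ ✗.
  V = {[h]}: π^{-1}(V) = {h} ∉ τ ✗.
  V = {[g], [h]}: π^{-1}(V) = {g, h} ∉ τ ✗.
  V = {[i=j]}: π^{-1}(V) = {i, j} ∈ τ ✓.
  V = {[g], [i=j]}: π^{-1}(V) = {g, i, j} ∈ τ ✓.
  V = {[h], [i=j]}: π^{-1}(V) = {h, i, j} ∉ τ ✗.
  V = {[g], [h], [i=j]}: π^{-1}(V) = {g, h, i, j} ∈ τ ✓.
Open sets in the quotient: τ_Q = {{}, {[i=j]}, {[g], [i=j]}, {[g], [h], [i=j]}} (4 elements).


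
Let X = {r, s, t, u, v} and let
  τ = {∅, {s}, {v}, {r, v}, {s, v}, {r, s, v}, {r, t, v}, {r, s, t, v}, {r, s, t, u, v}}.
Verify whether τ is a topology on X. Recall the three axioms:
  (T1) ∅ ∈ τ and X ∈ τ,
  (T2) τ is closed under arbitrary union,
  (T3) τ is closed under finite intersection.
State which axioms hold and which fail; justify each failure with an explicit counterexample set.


τ IS a topology on X.

Axiom (T1): ∅ ∈ τ? Yes; X ∈ τ? Yes.
Axiom (T2/T3): check pairwise unions and intersections of members of τ.
All pairwise intersections and unions checked — each lies in τ. Therefore τ satisfies (T1), (T2), (T3): it IS a topology on X.


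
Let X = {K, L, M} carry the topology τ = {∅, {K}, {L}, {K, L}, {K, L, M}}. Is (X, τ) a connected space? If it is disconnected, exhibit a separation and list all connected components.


(X, τ) is connected.

Find clopen sets (U ∈ τ with X ∖ U ∈ τ):
  U = ∅, X ∖ U = {K, L, M} — both open, so U is clopen.
  U = {K, L, M}, X ∖ U = ∅ — both open, so U is clopen.
Only trivial clopens (∅ and X) exist, so (X, τ) is connected.
Compute connected components by grouping points that agree on all clopens:
  component: {K, L, M}


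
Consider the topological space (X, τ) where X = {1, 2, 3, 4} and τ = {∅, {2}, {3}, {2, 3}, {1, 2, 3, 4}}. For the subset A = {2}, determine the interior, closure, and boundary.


int(A) = {2}, cl(A) = {1, 2, 4}, ∂A = {1, 4}.

Closed sets in (X, τ) are complements of opens:
  closed(X, τ) = {∅, {1, 4}, {1, 2, 4}, {1, 3, 4}, {1, 2, 3, 4}}.
int(A) = ⋃ {U ∈ τ : U ⊆ A}. Opens contained in A: ∅, {2}.
Taking the union of these: int(A) = {2}.
cl(A) = ⋂ {C closed : A ⊆ C}. Closed sets containing A: {1, 2, 4}, {1, 2, 3, 4}.
Intersecting these: cl(A) = {1, 2, 4}.
∂A = cl(A) ∖ int(A) = {1, 2, 4} ∖ {2} = {1, 4}.


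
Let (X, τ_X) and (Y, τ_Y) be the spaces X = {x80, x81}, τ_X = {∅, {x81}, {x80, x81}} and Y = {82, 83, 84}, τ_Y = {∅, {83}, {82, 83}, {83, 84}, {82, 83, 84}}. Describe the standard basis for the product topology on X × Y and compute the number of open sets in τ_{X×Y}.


Basis B = {∅ × ∅, {x81} × {83}, {x80, x81} × {83}, {x81} × {82, 83}, {x81} × {83, 84}, {x81} × {82, 83, 84}, {x80, x81} × {82, 83}, {x80, x81} × {83, 84}, {x80, x81} × {82, 83, 84}}; |τ_{X×Y}| = 14.

Enumerate products U × V with U ∈ τ_X, V ∈ τ_Y (deduplicated):
  ∅ × ∅ = {} (∅)
  {x81} × {83} = {(x81,83)}
  {x80, x81} × {83} = {(x80,83), (x81,83)}
  {x81} × {82, 83} = {(x81,82), (x81,83)}
  {x81} × {83, 84} = {(x81,83), (x81,84)}
  {x81} × {82, 83, 84} = {(x81,82), (x81,83), (x81,84)}
  {x80, x81} × {82, 83} = {(x80,82), (x80,83), (x81,82), (x81,83)}
  {x80, x81} × {83, 84} = {(x80,83), (x80,84), (x81,83), (x81,84)}
  {x80, x81} × {82, 83, 84} = {(x80,82), (x80,83), (x80,84), (x81,82), (x81,83), (x81,84)}
These 9 distinct sets form the basis B.
Close under arbitrary unions to get τ_{X×Y}; counting gives |τ_{X×Y}| = 14.


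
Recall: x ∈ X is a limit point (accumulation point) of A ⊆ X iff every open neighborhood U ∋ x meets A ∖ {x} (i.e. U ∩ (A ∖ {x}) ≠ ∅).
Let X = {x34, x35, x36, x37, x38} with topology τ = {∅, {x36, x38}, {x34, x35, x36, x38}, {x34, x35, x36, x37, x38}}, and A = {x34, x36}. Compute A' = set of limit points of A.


A' = {x34, x35, x37, x38}

For each x ∈ X, list the open sets U ∈ τ with x ∈ U, then check whether U ∩ (A ∖ {x}) ≠ ∅ for every such U.
  x = x34: opens ∋ x are {x34, x35, x36, x38}, {x34, x35, x36, x37, x38}; each meets A ∖ {x34}, so x IS a limit point.
  x = x35: opens ∋ x are {x34, x35, x36, x38}, {x34, x35, x36, x37, x38}; each meets A ∖ {x35}, so x IS a limit point.
  x = x36: open {x36, x38} ∋ x has {x36, x38} ∩ (A ∖ {x36}) = ∅, so x is NOT a limit point.
  x = x37: opens ∋ x are {x34, x35, x36, x37, x38}; each meets A ∖ {x37}, so x IS a limit point.
  x = x38: opens ∋ x are {x36, x38}, {x34, x35, x36, x38}, {x34, x35, x36, x37, x38}; each meets A ∖ {x38}, so x IS a limit point.
Collecting: A' = {x34, x35, x37, x38}.


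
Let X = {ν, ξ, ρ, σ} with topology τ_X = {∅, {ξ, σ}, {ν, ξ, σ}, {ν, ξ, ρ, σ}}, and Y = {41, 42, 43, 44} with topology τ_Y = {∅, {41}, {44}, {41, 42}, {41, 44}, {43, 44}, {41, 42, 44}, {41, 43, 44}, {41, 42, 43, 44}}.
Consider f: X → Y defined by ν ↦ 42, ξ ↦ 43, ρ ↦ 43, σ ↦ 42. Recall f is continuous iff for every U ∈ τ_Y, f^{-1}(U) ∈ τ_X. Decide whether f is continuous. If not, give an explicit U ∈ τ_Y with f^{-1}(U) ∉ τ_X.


f is NOT continuous.

Compute f^{-1}(U) for each U ∈ τ_Y:
  U = ∅: f^{-1}(U) = ∅ ∈ τ_X ✓.
  U = {41}: f^{-1}(U) = ∅ ∈ τ_X ✓.
  U = {44}: f^{-1}(U) = ∅ ∈ τ_X ✓.
  U = {41, 42}: f^{-1}(U) = {ν, σ} ∉ τ_X ✗.
  U = {41, 44}: f^{-1}(U) = ∅ ∈ τ_X ✓.
  U = {43, 44}: f^{-1}(U) = {ξ, ρ} ∉ τ_X ✗.
  U = {41, 42, 44}: f^{-1}(U) = {ν, σ} ∉ τ_X ✗.
  U = {41, 43, 44}: f^{-1}(U) = {ξ, ρ} ∉ τ_X ✗.
  U = {41, 42, 43, 44}: f^{-1}(U) = {ν, ξ, ρ, σ} ∈ τ_X ✓.
Found U = {41, 42} with f^{-1}(U) = {ν, σ} not in τ_X. Therefore f is NOT continuous.


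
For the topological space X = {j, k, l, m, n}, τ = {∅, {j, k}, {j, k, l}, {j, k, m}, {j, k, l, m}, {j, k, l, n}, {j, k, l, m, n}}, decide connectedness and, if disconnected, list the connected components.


(X, τ) is connected.

Find clopen sets (U ∈ τ with X ∖ U ∈ τ):
  U = ∅, X ∖ U = {j, k, l, m, n} — both open, so U is clopen.
  U = {j, k, l, m, n}, X ∖ U = ∅ — both open, so U is clopen.
Only trivial clopens (∅ and X) exist, so (X, τ) is connected.
Compute connected components by grouping points that agree on all clopens:
  component: {j, k, l, m, n}
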